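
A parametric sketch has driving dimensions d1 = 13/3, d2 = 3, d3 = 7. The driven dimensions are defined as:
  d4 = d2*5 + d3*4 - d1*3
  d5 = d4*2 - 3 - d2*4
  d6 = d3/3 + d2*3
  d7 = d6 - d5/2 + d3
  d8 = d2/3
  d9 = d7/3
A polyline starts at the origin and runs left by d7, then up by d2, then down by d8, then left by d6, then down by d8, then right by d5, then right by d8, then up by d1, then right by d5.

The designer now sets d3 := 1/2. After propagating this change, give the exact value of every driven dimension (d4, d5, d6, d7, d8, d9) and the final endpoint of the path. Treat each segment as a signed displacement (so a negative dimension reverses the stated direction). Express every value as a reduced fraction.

d4 = 4
d5 = -7
d6 = 55/6
d7 = 79/6
d8 = 1
d9 = 79/18
endpoint = (-106/3, 16/3)

Apply edit: d3 := 1/2
  d4 = d2*5 + d3*4 - d1*3 = 4
  d5 = d4*2 - 3 - d2*4 = -7
  d6 = d3/3 + d2*3 = 55/6
  d7 = d6 - d5/2 + d3 = 79/6
  d8 = d2/3 = 1
  d9 = d7/3 = 79/18
Walk from origin (0, 0):
  seg 1: left by d7 = 79/6 → (-79/6, 0)
  seg 2: up by d2 = 3 → (-79/6, 3)
  seg 3: down by d8 = 1 → (-79/6, 2)
  seg 4: left by d6 = 55/6 → (-67/3, 2)
  seg 5: down by d8 = 1 → (-67/3, 1)
  seg 6: right by d5 = -7 → (-88/3, 1)
  seg 7: right by d8 = 1 → (-85/3, 1)
  seg 8: up by d1 = 13/3 → (-85/3, 16/3)
  seg 9: right by d5 = -7 → (-106/3, 16/3)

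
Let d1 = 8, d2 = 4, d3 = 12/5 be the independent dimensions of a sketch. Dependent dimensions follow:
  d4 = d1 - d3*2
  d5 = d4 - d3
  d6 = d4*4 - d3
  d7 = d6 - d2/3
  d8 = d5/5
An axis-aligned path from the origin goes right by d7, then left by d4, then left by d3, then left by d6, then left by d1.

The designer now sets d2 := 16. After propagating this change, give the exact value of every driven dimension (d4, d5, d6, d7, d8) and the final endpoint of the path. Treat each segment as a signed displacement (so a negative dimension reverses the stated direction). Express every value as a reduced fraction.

d4 = 16/5
d5 = 4/5
d6 = 52/5
d7 = 76/15
d8 = 4/25
endpoint = (-284/15, 0)

Apply edit: d2 := 16
  d4 = d1 - d3*2 = 16/5
  d5 = d4 - d3 = 4/5
  d6 = d4*4 - d3 = 52/5
  d7 = d6 - d2/3 = 76/15
  d8 = d5/5 = 4/25
Walk from origin (0, 0):
  seg 1: right by d7 = 76/15 → (76/15, 0)
  seg 2: left by d4 = 16/5 → (28/15, 0)
  seg 3: left by d3 = 12/5 → (-8/15, 0)
  seg 4: left by d6 = 52/5 → (-164/15, 0)
  seg 5: left by d1 = 8 → (-284/15, 0)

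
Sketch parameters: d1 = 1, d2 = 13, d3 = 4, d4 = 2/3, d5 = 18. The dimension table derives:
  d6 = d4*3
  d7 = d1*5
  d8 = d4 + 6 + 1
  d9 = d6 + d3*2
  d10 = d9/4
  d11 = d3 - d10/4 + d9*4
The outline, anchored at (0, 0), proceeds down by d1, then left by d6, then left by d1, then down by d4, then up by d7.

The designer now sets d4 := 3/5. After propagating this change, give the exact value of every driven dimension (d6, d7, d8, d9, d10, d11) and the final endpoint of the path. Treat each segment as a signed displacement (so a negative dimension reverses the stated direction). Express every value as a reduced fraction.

Apply edit: d4 := 3/5
  d6 = d4*3 = 9/5
  d7 = d1*5 = 5
  d8 = d4 + 6 + 1 = 38/5
  d9 = d6 + d3*2 = 49/5
  d10 = d9/4 = 49/20
  d11 = d3 - d10/4 + d9*4 = 3407/80
Walk from origin (0, 0):
  seg 1: down by d1 = 1 → (0, -1)
  seg 2: left by d6 = 9/5 → (-9/5, -1)
  seg 3: left by d1 = 1 → (-14/5, -1)
  seg 4: down by d4 = 3/5 → (-14/5, -8/5)
  seg 5: up by d7 = 5 → (-14/5, 17/5)

d6 = 9/5
d7 = 5
d8 = 38/5
d9 = 49/5
d10 = 49/20
d11 = 3407/80
endpoint = (-14/5, 17/5)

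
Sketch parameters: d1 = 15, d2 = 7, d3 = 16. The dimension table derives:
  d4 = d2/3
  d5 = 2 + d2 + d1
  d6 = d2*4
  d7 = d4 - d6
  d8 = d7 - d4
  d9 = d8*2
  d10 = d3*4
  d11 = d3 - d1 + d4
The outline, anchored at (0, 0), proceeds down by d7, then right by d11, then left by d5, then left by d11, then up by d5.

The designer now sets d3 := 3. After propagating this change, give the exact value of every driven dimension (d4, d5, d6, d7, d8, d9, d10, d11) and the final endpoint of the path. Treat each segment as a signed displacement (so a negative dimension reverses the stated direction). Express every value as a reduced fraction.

d4 = 7/3
d5 = 24
d6 = 28
d7 = -77/3
d8 = -28
d9 = -56
d10 = 12
d11 = -29/3
endpoint = (-24, 149/3)

Apply edit: d3 := 3
  d4 = d2/3 = 7/3
  d5 = 2 + d2 + d1 = 24
  d6 = d2*4 = 28
  d7 = d4 - d6 = -77/3
  d8 = d7 - d4 = -28
  d9 = d8*2 = -56
  d10 = d3*4 = 12
  d11 = d3 - d1 + d4 = -29/3
Walk from origin (0, 0):
  seg 1: down by d7 = -77/3 → (0, 77/3)
  seg 2: right by d11 = -29/3 → (-29/3, 77/3)
  seg 3: left by d5 = 24 → (-101/3, 77/3)
  seg 4: left by d11 = -29/3 → (-24, 77/3)
  seg 5: up by d5 = 24 → (-24, 149/3)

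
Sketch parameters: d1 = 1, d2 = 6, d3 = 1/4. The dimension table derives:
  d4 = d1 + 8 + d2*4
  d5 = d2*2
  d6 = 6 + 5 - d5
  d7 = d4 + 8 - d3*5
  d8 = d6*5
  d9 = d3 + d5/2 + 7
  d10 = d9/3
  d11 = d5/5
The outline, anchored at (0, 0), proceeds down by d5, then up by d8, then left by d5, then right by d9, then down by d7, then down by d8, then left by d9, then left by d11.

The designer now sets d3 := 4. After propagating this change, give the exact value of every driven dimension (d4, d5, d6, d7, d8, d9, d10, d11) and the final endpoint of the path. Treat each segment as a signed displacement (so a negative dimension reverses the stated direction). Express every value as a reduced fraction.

d4 = 33
d5 = 12
d6 = -1
d7 = 21
d8 = -5
d9 = 17
d10 = 17/3
d11 = 12/5
endpoint = (-72/5, -33)

Apply edit: d3 := 4
  d4 = d1 + 8 + d2*4 = 33
  d5 = d2*2 = 12
  d6 = 6 + 5 - d5 = -1
  d7 = d4 + 8 - d3*5 = 21
  d8 = d6*5 = -5
  d9 = d3 + d5/2 + 7 = 17
  d10 = d9/3 = 17/3
  d11 = d5/5 = 12/5
Walk from origin (0, 0):
  seg 1: down by d5 = 12 → (0, -12)
  seg 2: up by d8 = -5 → (0, -17)
  seg 3: left by d5 = 12 → (-12, -17)
  seg 4: right by d9 = 17 → (5, -17)
  seg 5: down by d7 = 21 → (5, -38)
  seg 6: down by d8 = -5 → (5, -33)
  seg 7: left by d9 = 17 → (-12, -33)
  seg 8: left by d11 = 12/5 → (-72/5, -33)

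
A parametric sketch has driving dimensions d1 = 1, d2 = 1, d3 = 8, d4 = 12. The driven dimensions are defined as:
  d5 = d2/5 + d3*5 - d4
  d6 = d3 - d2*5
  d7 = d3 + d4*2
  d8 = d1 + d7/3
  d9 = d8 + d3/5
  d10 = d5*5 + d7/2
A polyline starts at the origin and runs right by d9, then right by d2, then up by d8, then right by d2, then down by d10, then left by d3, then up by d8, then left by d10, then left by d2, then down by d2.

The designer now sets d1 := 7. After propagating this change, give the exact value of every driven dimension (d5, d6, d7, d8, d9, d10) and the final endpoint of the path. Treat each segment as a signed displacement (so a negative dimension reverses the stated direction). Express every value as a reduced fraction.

Apply edit: d1 := 7
  d5 = d2/5 + d3*5 - d4 = 141/5
  d6 = d3 - d2*5 = 3
  d7 = d3 + d4*2 = 32
  d8 = d1 + d7/3 = 53/3
  d9 = d8 + d3/5 = 289/15
  d10 = d5*5 + d7/2 = 157
Walk from origin (0, 0):
  seg 1: right by d9 = 289/15 → (289/15, 0)
  seg 2: right by d2 = 1 → (304/15, 0)
  seg 3: up by d8 = 53/3 → (304/15, 53/3)
  seg 4: right by d2 = 1 → (319/15, 53/3)
  seg 5: down by d10 = 157 → (319/15, -418/3)
  seg 6: left by d3 = 8 → (199/15, -418/3)
  seg 7: up by d8 = 53/3 → (199/15, -365/3)
  seg 8: left by d10 = 157 → (-2156/15, -365/3)
  seg 9: left by d2 = 1 → (-2171/15, -365/3)
  seg 10: down by d2 = 1 → (-2171/15, -368/3)

d5 = 141/5
d6 = 3
d7 = 32
d8 = 53/3
d9 = 289/15
d10 = 157
endpoint = (-2171/15, -368/3)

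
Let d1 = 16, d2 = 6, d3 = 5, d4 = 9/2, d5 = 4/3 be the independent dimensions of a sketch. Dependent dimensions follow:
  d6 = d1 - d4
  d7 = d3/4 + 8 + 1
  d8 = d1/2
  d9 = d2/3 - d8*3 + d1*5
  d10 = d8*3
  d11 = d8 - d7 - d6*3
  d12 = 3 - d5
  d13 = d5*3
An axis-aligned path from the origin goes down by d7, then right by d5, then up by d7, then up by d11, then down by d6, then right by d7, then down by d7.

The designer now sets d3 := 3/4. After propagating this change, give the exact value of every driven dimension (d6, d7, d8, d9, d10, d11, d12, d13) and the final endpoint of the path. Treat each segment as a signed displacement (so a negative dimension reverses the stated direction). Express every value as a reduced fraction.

Apply edit: d3 := 3/4
  d6 = d1 - d4 = 23/2
  d7 = d3/4 + 8 + 1 = 147/16
  d8 = d1/2 = 8
  d9 = d2/3 - d8*3 + d1*5 = 58
  d10 = d8*3 = 24
  d11 = d8 - d7 - d6*3 = -571/16
  d12 = 3 - d5 = 5/3
  d13 = d5*3 = 4
Walk from origin (0, 0):
  seg 1: down by d7 = 147/16 → (0, -147/16)
  seg 2: right by d5 = 4/3 → (4/3, -147/16)
  seg 3: up by d7 = 147/16 → (4/3, 0)
  seg 4: up by d11 = -571/16 → (4/3, -571/16)
  seg 5: down by d6 = 23/2 → (4/3, -755/16)
  seg 6: right by d7 = 147/16 → (505/48, -755/16)
  seg 7: down by d7 = 147/16 → (505/48, -451/8)

d6 = 23/2
d7 = 147/16
d8 = 8
d9 = 58
d10 = 24
d11 = -571/16
d12 = 5/3
d13 = 4
endpoint = (505/48, -451/8)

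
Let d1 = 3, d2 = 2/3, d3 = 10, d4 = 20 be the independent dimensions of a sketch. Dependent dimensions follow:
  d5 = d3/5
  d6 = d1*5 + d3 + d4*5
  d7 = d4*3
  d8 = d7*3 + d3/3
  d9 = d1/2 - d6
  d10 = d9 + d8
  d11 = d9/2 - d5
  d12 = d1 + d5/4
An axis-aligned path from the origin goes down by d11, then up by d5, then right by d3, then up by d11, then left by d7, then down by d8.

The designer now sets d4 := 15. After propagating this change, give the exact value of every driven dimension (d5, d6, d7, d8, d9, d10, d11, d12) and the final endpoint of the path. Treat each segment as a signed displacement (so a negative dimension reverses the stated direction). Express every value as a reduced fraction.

d5 = 2
d6 = 100
d7 = 45
d8 = 415/3
d9 = -197/2
d10 = 239/6
d11 = -205/4
d12 = 7/2
endpoint = (-35, -409/3)

Apply edit: d4 := 15
  d5 = d3/5 = 2
  d6 = d1*5 + d3 + d4*5 = 100
  d7 = d4*3 = 45
  d8 = d7*3 + d3/3 = 415/3
  d9 = d1/2 - d6 = -197/2
  d10 = d9 + d8 = 239/6
  d11 = d9/2 - d5 = -205/4
  d12 = d1 + d5/4 = 7/2
Walk from origin (0, 0):
  seg 1: down by d11 = -205/4 → (0, 205/4)
  seg 2: up by d5 = 2 → (0, 213/4)
  seg 3: right by d3 = 10 → (10, 213/4)
  seg 4: up by d11 = -205/4 → (10, 2)
  seg 5: left by d7 = 45 → (-35, 2)
  seg 6: down by d8 = 415/3 → (-35, -409/3)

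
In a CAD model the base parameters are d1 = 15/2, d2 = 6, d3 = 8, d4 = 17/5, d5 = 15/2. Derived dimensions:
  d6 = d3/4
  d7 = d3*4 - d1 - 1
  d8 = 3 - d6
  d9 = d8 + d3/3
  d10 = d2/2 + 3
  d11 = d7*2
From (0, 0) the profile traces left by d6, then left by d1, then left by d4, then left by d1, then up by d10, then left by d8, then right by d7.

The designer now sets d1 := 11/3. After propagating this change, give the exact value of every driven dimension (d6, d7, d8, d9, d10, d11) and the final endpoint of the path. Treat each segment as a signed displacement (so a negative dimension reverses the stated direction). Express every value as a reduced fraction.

d6 = 2
d7 = 82/3
d8 = 1
d9 = 11/3
d10 = 6
d11 = 164/3
endpoint = (68/5, 6)

Apply edit: d1 := 11/3
  d6 = d3/4 = 2
  d7 = d3*4 - d1 - 1 = 82/3
  d8 = 3 - d6 = 1
  d9 = d8 + d3/3 = 11/3
  d10 = d2/2 + 3 = 6
  d11 = d7*2 = 164/3
Walk from origin (0, 0):
  seg 1: left by d6 = 2 → (-2, 0)
  seg 2: left by d1 = 11/3 → (-17/3, 0)
  seg 3: left by d4 = 17/5 → (-136/15, 0)
  seg 4: left by d1 = 11/3 → (-191/15, 0)
  seg 5: up by d10 = 6 → (-191/15, 6)
  seg 6: left by d8 = 1 → (-206/15, 6)
  seg 7: right by d7 = 82/3 → (68/5, 6)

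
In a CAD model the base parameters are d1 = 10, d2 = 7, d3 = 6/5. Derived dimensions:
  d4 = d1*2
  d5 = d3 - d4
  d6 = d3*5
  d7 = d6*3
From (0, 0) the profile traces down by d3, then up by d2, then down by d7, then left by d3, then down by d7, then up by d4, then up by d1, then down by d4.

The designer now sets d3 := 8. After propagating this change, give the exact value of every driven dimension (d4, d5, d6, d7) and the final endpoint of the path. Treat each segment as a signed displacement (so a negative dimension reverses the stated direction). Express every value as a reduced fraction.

Apply edit: d3 := 8
  d4 = d1*2 = 20
  d5 = d3 - d4 = -12
  d6 = d3*5 = 40
  d7 = d6*3 = 120
Walk from origin (0, 0):
  seg 1: down by d3 = 8 → (0, -8)
  seg 2: up by d2 = 7 → (0, -1)
  seg 3: down by d7 = 120 → (0, -121)
  seg 4: left by d3 = 8 → (-8, -121)
  seg 5: down by d7 = 120 → (-8, -241)
  seg 6: up by d4 = 20 → (-8, -221)
  seg 7: up by d1 = 10 → (-8, -211)
  seg 8: down by d4 = 20 → (-8, -231)

d4 = 20
d5 = -12
d6 = 40
d7 = 120
endpoint = (-8, -231)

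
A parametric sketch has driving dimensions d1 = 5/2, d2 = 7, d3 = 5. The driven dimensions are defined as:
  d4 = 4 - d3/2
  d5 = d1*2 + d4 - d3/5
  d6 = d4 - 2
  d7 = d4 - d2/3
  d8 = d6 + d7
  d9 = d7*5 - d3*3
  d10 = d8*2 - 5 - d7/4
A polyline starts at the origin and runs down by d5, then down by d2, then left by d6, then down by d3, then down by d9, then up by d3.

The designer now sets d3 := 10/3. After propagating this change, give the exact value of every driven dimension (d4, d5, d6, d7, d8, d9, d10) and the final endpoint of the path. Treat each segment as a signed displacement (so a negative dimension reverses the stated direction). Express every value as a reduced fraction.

d4 = 7/3
d5 = 20/3
d6 = 1/3
d7 = 0
d8 = 1/3
d9 = -10
d10 = -13/3
endpoint = (-1/3, -11/3)

Apply edit: d3 := 10/3
  d4 = 4 - d3/2 = 7/3
  d5 = d1*2 + d4 - d3/5 = 20/3
  d6 = d4 - 2 = 1/3
  d7 = d4 - d2/3 = 0
  d8 = d6 + d7 = 1/3
  d9 = d7*5 - d3*3 = -10
  d10 = d8*2 - 5 - d7/4 = -13/3
Walk from origin (0, 0):
  seg 1: down by d5 = 20/3 → (0, -20/3)
  seg 2: down by d2 = 7 → (0, -41/3)
  seg 3: left by d6 = 1/3 → (-1/3, -41/3)
  seg 4: down by d3 = 10/3 → (-1/3, -17)
  seg 5: down by d9 = -10 → (-1/3, -7)
  seg 6: up by d3 = 10/3 → (-1/3, -11/3)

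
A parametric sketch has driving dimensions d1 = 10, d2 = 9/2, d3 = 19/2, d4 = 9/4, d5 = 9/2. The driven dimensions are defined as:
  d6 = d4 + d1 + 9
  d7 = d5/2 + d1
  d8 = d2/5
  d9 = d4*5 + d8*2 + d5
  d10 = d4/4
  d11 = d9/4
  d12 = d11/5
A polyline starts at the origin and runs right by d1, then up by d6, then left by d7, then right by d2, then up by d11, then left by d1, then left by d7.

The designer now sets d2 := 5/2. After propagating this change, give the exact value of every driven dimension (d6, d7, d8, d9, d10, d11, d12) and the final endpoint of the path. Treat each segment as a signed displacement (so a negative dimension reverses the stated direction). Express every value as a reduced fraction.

Apply edit: d2 := 5/2
  d6 = d4 + d1 + 9 = 85/4
  d7 = d5/2 + d1 = 49/4
  d8 = d2/5 = 1/2
  d9 = d4*5 + d8*2 + d5 = 67/4
  d10 = d4/4 = 9/16
  d11 = d9/4 = 67/16
  d12 = d11/5 = 67/80
Walk from origin (0, 0):
  seg 1: right by d1 = 10 → (10, 0)
  seg 2: up by d6 = 85/4 → (10, 85/4)
  seg 3: left by d7 = 49/4 → (-9/4, 85/4)
  seg 4: right by d2 = 5/2 → (1/4, 85/4)
  seg 5: up by d11 = 67/16 → (1/4, 407/16)
  seg 6: left by d1 = 10 → (-39/4, 407/16)
  seg 7: left by d7 = 49/4 → (-22, 407/16)

d6 = 85/4
d7 = 49/4
d8 = 1/2
d9 = 67/4
d10 = 9/16
d11 = 67/16
d12 = 67/80
endpoint = (-22, 407/16)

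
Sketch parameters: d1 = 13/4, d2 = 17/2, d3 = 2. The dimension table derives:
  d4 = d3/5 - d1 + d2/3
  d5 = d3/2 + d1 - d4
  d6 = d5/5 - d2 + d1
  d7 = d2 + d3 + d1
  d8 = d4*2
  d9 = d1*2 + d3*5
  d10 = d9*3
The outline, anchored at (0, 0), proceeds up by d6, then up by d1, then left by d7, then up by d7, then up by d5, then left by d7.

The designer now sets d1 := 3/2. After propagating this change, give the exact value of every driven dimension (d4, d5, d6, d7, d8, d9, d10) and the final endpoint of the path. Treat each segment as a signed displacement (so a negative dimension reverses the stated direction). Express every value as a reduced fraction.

Apply edit: d1 := 3/2
  d4 = d3/5 - d1 + d2/3 = 26/15
  d5 = d3/2 + d1 - d4 = 23/30
  d6 = d5/5 - d2 + d1 = -1027/150
  d7 = d2 + d3 + d1 = 12
  d8 = d4*2 = 52/15
  d9 = d1*2 + d3*5 = 13
  d10 = d9*3 = 39
Walk from origin (0, 0):
  seg 1: up by d6 = -1027/150 → (0, -1027/150)
  seg 2: up by d1 = 3/2 → (0, -401/75)
  seg 3: left by d7 = 12 → (-12, -401/75)
  seg 4: up by d7 = 12 → (-12, 499/75)
  seg 5: up by d5 = 23/30 → (-12, 371/50)
  seg 6: left by d7 = 12 → (-24, 371/50)

d4 = 26/15
d5 = 23/30
d6 = -1027/150
d7 = 12
d8 = 52/15
d9 = 13
d10 = 39
endpoint = (-24, 371/50)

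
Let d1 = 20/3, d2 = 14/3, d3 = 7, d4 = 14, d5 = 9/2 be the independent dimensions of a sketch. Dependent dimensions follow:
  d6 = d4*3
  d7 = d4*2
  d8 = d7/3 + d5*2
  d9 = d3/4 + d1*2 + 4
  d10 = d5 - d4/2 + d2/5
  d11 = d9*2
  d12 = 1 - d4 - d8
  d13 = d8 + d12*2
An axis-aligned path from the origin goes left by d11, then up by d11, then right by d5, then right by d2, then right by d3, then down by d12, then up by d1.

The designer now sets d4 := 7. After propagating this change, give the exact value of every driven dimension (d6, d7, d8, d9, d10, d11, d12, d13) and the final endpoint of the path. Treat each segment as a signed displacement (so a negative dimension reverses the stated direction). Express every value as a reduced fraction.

d6 = 21
d7 = 14
d8 = 41/3
d9 = 229/12
d10 = 29/15
d11 = 229/6
d12 = -59/3
d13 = -77/3
endpoint = (-22, 129/2)

Apply edit: d4 := 7
  d6 = d4*3 = 21
  d7 = d4*2 = 14
  d8 = d7/3 + d5*2 = 41/3
  d9 = d3/4 + d1*2 + 4 = 229/12
  d10 = d5 - d4/2 + d2/5 = 29/15
  d11 = d9*2 = 229/6
  d12 = 1 - d4 - d8 = -59/3
  d13 = d8 + d12*2 = -77/3
Walk from origin (0, 0):
  seg 1: left by d11 = 229/6 → (-229/6, 0)
  seg 2: up by d11 = 229/6 → (-229/6, 229/6)
  seg 3: right by d5 = 9/2 → (-101/3, 229/6)
  seg 4: right by d2 = 14/3 → (-29, 229/6)
  seg 5: right by d3 = 7 → (-22, 229/6)
  seg 6: down by d12 = -59/3 → (-22, 347/6)
  seg 7: up by d1 = 20/3 → (-22, 129/2)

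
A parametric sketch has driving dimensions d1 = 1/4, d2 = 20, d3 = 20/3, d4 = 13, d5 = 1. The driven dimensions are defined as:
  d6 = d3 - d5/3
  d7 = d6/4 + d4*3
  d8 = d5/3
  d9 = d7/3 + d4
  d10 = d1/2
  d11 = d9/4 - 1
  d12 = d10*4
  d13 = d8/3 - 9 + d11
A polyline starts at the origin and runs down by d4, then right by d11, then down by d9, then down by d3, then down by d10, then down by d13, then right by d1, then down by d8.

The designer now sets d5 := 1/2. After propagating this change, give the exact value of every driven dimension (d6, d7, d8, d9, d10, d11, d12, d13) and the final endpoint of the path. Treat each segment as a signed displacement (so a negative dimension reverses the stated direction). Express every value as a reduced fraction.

Apply edit: d5 := 1/2
  d6 = d3 - d5/3 = 13/2
  d7 = d6/4 + d4*3 = 325/8
  d8 = d5/3 = 1/6
  d9 = d7/3 + d4 = 637/24
  d10 = d1/2 = 1/8
  d11 = d9/4 - 1 = 541/96
  d12 = d10*4 = 1/2
  d13 = d8/3 - 9 + d11 = -953/288
Walk from origin (0, 0):
  seg 1: down by d4 = 13 → (0, -13)
  seg 2: right by d11 = 541/96 → (541/96, -13)
  seg 3: down by d9 = 637/24 → (541/96, -949/24)
  seg 4: down by d3 = 20/3 → (541/96, -1109/24)
  seg 5: down by d10 = 1/8 → (541/96, -139/3)
  seg 6: down by d13 = -953/288 → (541/96, -12391/288)
  seg 7: right by d1 = 1/4 → (565/96, -12391/288)
  seg 8: down by d8 = 1/6 → (565/96, -12439/288)

d6 = 13/2
d7 = 325/8
d8 = 1/6
d9 = 637/24
d10 = 1/8
d11 = 541/96
d12 = 1/2
d13 = -953/288
endpoint = (565/96, -12439/288)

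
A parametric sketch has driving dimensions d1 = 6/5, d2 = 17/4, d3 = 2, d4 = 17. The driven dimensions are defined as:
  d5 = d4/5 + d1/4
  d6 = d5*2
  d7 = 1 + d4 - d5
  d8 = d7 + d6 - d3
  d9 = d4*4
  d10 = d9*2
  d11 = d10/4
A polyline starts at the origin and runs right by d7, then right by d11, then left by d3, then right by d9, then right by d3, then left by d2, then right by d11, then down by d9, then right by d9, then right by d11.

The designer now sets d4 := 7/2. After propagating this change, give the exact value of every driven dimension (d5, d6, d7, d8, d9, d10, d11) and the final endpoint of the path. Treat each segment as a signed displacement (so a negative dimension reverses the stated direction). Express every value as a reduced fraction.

Apply edit: d4 := 7/2
  d5 = d4/5 + d1/4 = 1
  d6 = d5*2 = 2
  d7 = 1 + d4 - d5 = 7/2
  d8 = d7 + d6 - d3 = 7/2
  d9 = d4*4 = 14
  d10 = d9*2 = 28
  d11 = d10/4 = 7
Walk from origin (0, 0):
  seg 1: right by d7 = 7/2 → (7/2, 0)
  seg 2: right by d11 = 7 → (21/2, 0)
  seg 3: left by d3 = 2 → (17/2, 0)
  seg 4: right by d9 = 14 → (45/2, 0)
  seg 5: right by d3 = 2 → (49/2, 0)
  seg 6: left by d2 = 17/4 → (81/4, 0)
  seg 7: right by d11 = 7 → (109/4, 0)
  seg 8: down by d9 = 14 → (109/4, -14)
  seg 9: right by d9 = 14 → (165/4, -14)
  seg 10: right by d11 = 7 → (193/4, -14)

d5 = 1
d6 = 2
d7 = 7/2
d8 = 7/2
d9 = 14
d10 = 28
d11 = 7
endpoint = (193/4, -14)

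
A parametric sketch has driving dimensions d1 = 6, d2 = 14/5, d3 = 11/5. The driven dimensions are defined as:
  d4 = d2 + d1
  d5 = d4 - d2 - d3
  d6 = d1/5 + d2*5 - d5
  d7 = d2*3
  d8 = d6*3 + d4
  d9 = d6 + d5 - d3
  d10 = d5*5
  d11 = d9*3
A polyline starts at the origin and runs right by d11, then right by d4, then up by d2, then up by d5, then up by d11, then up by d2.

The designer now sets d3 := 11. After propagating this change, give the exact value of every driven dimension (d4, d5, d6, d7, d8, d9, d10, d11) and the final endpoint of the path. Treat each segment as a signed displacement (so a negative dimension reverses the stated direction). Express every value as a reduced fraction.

d4 = 44/5
d5 = -5
d6 = 101/5
d7 = 42/5
d8 = 347/5
d9 = 21/5
d10 = -25
d11 = 63/5
endpoint = (107/5, 66/5)

Apply edit: d3 := 11
  d4 = d2 + d1 = 44/5
  d5 = d4 - d2 - d3 = -5
  d6 = d1/5 + d2*5 - d5 = 101/5
  d7 = d2*3 = 42/5
  d8 = d6*3 + d4 = 347/5
  d9 = d6 + d5 - d3 = 21/5
  d10 = d5*5 = -25
  d11 = d9*3 = 63/5
Walk from origin (0, 0):
  seg 1: right by d11 = 63/5 → (63/5, 0)
  seg 2: right by d4 = 44/5 → (107/5, 0)
  seg 3: up by d2 = 14/5 → (107/5, 14/5)
  seg 4: up by d5 = -5 → (107/5, -11/5)
  seg 5: up by d11 = 63/5 → (107/5, 52/5)
  seg 6: up by d2 = 14/5 → (107/5, 66/5)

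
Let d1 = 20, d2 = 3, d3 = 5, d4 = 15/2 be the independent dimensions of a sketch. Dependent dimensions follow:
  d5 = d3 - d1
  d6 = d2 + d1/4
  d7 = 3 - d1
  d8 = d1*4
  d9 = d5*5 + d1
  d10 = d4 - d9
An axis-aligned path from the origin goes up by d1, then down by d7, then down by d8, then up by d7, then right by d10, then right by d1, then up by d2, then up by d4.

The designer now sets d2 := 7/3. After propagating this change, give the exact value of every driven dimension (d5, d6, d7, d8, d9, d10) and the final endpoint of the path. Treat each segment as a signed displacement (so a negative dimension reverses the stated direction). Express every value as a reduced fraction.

Apply edit: d2 := 7/3
  d5 = d3 - d1 = -15
  d6 = d2 + d1/4 = 22/3
  d7 = 3 - d1 = -17
  d8 = d1*4 = 80
  d9 = d5*5 + d1 = -55
  d10 = d4 - d9 = 125/2
Walk from origin (0, 0):
  seg 1: up by d1 = 20 → (0, 20)
  seg 2: down by d7 = -17 → (0, 37)
  seg 3: down by d8 = 80 → (0, -43)
  seg 4: up by d7 = -17 → (0, -60)
  seg 5: right by d10 = 125/2 → (125/2, -60)
  seg 6: right by d1 = 20 → (165/2, -60)
  seg 7: up by d2 = 7/3 → (165/2, -173/3)
  seg 8: up by d4 = 15/2 → (165/2, -301/6)

d5 = -15
d6 = 22/3
d7 = -17
d8 = 80
d9 = -55
d10 = 125/2
endpoint = (165/2, -301/6)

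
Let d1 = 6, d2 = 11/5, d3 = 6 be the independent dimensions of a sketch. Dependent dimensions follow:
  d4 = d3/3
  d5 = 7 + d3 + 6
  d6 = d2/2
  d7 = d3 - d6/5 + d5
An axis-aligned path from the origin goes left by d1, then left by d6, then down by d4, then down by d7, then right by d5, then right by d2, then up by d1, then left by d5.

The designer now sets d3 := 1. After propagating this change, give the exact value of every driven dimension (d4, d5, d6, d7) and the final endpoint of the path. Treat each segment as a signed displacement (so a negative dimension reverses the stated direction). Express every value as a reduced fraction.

d4 = 1/3
d5 = 14
d6 = 11/10
d7 = 739/50
endpoint = (-49/10, -1367/150)

Apply edit: d3 := 1
  d4 = d3/3 = 1/3
  d5 = 7 + d3 + 6 = 14
  d6 = d2/2 = 11/10
  d7 = d3 - d6/5 + d5 = 739/50
Walk from origin (0, 0):
  seg 1: left by d1 = 6 → (-6, 0)
  seg 2: left by d6 = 11/10 → (-71/10, 0)
  seg 3: down by d4 = 1/3 → (-71/10, -1/3)
  seg 4: down by d7 = 739/50 → (-71/10, -2267/150)
  seg 5: right by d5 = 14 → (69/10, -2267/150)
  seg 6: right by d2 = 11/5 → (91/10, -2267/150)
  seg 7: up by d1 = 6 → (91/10, -1367/150)
  seg 8: left by d5 = 14 → (-49/10, -1367/150)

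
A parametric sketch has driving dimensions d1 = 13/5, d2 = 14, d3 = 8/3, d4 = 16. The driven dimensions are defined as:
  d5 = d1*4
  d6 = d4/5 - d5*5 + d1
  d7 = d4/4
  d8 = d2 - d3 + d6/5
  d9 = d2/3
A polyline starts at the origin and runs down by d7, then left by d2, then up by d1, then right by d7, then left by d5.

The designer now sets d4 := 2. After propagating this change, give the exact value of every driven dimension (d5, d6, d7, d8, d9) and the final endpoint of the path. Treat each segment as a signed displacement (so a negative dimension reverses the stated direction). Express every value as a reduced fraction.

d5 = 52/5
d6 = -49
d7 = 1/2
d8 = 23/15
d9 = 14/3
endpoint = (-239/10, 21/10)

Apply edit: d4 := 2
  d5 = d1*4 = 52/5
  d6 = d4/5 - d5*5 + d1 = -49
  d7 = d4/4 = 1/2
  d8 = d2 - d3 + d6/5 = 23/15
  d9 = d2/3 = 14/3
Walk from origin (0, 0):
  seg 1: down by d7 = 1/2 → (0, -1/2)
  seg 2: left by d2 = 14 → (-14, -1/2)
  seg 3: up by d1 = 13/5 → (-14, 21/10)
  seg 4: right by d7 = 1/2 → (-27/2, 21/10)
  seg 5: left by d5 = 52/5 → (-239/10, 21/10)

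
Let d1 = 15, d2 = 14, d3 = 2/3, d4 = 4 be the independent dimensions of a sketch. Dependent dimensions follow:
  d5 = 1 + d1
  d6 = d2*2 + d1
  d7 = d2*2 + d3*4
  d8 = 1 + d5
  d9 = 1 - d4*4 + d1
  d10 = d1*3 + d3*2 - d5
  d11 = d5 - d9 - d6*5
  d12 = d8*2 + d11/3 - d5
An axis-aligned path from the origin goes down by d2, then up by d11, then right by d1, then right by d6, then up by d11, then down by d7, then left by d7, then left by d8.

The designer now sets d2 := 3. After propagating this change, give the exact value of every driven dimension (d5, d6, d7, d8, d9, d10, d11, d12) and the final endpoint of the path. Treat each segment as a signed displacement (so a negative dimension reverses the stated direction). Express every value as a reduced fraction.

d5 = 16
d6 = 21
d7 = 26/3
d8 = 17
d9 = 0
d10 = 91/3
d11 = -89
d12 = -35/3
endpoint = (31/3, -569/3)

Apply edit: d2 := 3
  d5 = 1 + d1 = 16
  d6 = d2*2 + d1 = 21
  d7 = d2*2 + d3*4 = 26/3
  d8 = 1 + d5 = 17
  d9 = 1 - d4*4 + d1 = 0
  d10 = d1*3 + d3*2 - d5 = 91/3
  d11 = d5 - d9 - d6*5 = -89
  d12 = d8*2 + d11/3 - d5 = -35/3
Walk from origin (0, 0):
  seg 1: down by d2 = 3 → (0, -3)
  seg 2: up by d11 = -89 → (0, -92)
  seg 3: right by d1 = 15 → (15, -92)
  seg 4: right by d6 = 21 → (36, -92)
  seg 5: up by d11 = -89 → (36, -181)
  seg 6: down by d7 = 26/3 → (36, -569/3)
  seg 7: left by d7 = 26/3 → (82/3, -569/3)
  seg 8: left by d8 = 17 → (31/3, -569/3)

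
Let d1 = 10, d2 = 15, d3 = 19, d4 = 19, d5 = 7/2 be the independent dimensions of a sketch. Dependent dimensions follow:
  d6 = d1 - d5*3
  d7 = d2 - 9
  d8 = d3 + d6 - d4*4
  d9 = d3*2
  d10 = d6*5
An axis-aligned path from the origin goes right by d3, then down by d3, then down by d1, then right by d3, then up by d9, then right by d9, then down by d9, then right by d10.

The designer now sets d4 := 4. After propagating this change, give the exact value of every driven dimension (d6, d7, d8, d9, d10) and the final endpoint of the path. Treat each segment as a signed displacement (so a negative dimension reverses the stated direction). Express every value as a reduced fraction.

d6 = -1/2
d7 = 6
d8 = 5/2
d9 = 38
d10 = -5/2
endpoint = (147/2, -29)

Apply edit: d4 := 4
  d6 = d1 - d5*3 = -1/2
  d7 = d2 - 9 = 6
  d8 = d3 + d6 - d4*4 = 5/2
  d9 = d3*2 = 38
  d10 = d6*5 = -5/2
Walk from origin (0, 0):
  seg 1: right by d3 = 19 → (19, 0)
  seg 2: down by d3 = 19 → (19, -19)
  seg 3: down by d1 = 10 → (19, -29)
  seg 4: right by d3 = 19 → (38, -29)
  seg 5: up by d9 = 38 → (38, 9)
  seg 6: right by d9 = 38 → (76, 9)
  seg 7: down by d9 = 38 → (76, -29)
  seg 8: right by d10 = -5/2 → (147/2, -29)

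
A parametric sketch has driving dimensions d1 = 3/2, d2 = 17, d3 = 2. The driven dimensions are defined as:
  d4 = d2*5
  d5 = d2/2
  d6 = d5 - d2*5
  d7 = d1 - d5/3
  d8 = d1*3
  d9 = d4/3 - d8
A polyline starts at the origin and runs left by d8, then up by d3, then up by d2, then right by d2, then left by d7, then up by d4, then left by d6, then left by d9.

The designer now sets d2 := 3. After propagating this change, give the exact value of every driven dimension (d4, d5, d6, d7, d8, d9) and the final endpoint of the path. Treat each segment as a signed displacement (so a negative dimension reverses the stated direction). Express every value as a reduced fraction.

d4 = 15
d5 = 3/2
d6 = -27/2
d7 = 1
d8 = 9/2
d9 = 1/2
endpoint = (21/2, 20)

Apply edit: d2 := 3
  d4 = d2*5 = 15
  d5 = d2/2 = 3/2
  d6 = d5 - d2*5 = -27/2
  d7 = d1 - d5/3 = 1
  d8 = d1*3 = 9/2
  d9 = d4/3 - d8 = 1/2
Walk from origin (0, 0):
  seg 1: left by d8 = 9/2 → (-9/2, 0)
  seg 2: up by d3 = 2 → (-9/2, 2)
  seg 3: up by d2 = 3 → (-9/2, 5)
  seg 4: right by d2 = 3 → (-3/2, 5)
  seg 5: left by d7 = 1 → (-5/2, 5)
  seg 6: up by d4 = 15 → (-5/2, 20)
  seg 7: left by d6 = -27/2 → (11, 20)
  seg 8: left by d9 = 1/2 → (21/2, 20)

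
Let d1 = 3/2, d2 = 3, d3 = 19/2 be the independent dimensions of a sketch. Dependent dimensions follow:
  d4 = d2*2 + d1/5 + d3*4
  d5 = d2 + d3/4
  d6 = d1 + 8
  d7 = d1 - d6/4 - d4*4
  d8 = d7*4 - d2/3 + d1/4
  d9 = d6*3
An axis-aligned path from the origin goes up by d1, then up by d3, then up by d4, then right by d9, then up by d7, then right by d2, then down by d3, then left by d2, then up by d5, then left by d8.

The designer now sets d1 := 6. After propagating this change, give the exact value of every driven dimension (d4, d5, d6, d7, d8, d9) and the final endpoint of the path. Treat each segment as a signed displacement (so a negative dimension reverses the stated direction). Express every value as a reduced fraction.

d4 = 226/5
d5 = 43/8
d6 = 14
d7 = -1783/10
d8 = -7127/10
d9 = 42
endpoint = (7547/10, -4869/40)

Apply edit: d1 := 6
  d4 = d2*2 + d1/5 + d3*4 = 226/5
  d5 = d2 + d3/4 = 43/8
  d6 = d1 + 8 = 14
  d7 = d1 - d6/4 - d4*4 = -1783/10
  d8 = d7*4 - d2/3 + d1/4 = -7127/10
  d9 = d6*3 = 42
Walk from origin (0, 0):
  seg 1: up by d1 = 6 → (0, 6)
  seg 2: up by d3 = 19/2 → (0, 31/2)
  seg 3: up by d4 = 226/5 → (0, 607/10)
  seg 4: right by d9 = 42 → (42, 607/10)
  seg 5: up by d7 = -1783/10 → (42, -588/5)
  seg 6: right by d2 = 3 → (45, -588/5)
  seg 7: down by d3 = 19/2 → (45, -1271/10)
  seg 8: left by d2 = 3 → (42, -1271/10)
  seg 9: up by d5 = 43/8 → (42, -4869/40)
  seg 10: left by d8 = -7127/10 → (7547/10, -4869/40)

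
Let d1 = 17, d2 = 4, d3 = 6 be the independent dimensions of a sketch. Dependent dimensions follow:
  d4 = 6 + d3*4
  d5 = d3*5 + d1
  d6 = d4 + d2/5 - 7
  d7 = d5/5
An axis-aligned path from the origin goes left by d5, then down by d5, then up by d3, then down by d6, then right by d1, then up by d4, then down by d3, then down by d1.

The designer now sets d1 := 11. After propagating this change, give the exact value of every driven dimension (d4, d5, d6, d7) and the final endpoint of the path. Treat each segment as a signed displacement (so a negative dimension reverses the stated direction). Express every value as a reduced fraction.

Apply edit: d1 := 11
  d4 = 6 + d3*4 = 30
  d5 = d3*5 + d1 = 41
  d6 = d4 + d2/5 - 7 = 119/5
  d7 = d5/5 = 41/5
Walk from origin (0, 0):
  seg 1: left by d5 = 41 → (-41, 0)
  seg 2: down by d5 = 41 → (-41, -41)
  seg 3: up by d3 = 6 → (-41, -35)
  seg 4: down by d6 = 119/5 → (-41, -294/5)
  seg 5: right by d1 = 11 → (-30, -294/5)
  seg 6: up by d4 = 30 → (-30, -144/5)
  seg 7: down by d3 = 6 → (-30, -174/5)
  seg 8: down by d1 = 11 → (-30, -229/5)

d4 = 30
d5 = 41
d6 = 119/5
d7 = 41/5
endpoint = (-30, -229/5)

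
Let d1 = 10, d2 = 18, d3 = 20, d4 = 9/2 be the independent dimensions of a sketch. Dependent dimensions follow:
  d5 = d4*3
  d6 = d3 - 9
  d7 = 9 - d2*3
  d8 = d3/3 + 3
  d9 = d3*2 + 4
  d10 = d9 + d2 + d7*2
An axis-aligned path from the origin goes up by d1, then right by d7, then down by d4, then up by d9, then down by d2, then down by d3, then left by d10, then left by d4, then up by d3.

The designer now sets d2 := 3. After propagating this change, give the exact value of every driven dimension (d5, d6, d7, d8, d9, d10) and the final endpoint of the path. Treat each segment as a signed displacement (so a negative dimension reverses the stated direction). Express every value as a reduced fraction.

Apply edit: d2 := 3
  d5 = d4*3 = 27/2
  d6 = d3 - 9 = 11
  d7 = 9 - d2*3 = 0
  d8 = d3/3 + 3 = 29/3
  d9 = d3*2 + 4 = 44
  d10 = d9 + d2 + d7*2 = 47
Walk from origin (0, 0):
  seg 1: up by d1 = 10 → (0, 10)
  seg 2: right by d7 = 0 → (0, 10)
  seg 3: down by d4 = 9/2 → (0, 11/2)
  seg 4: up by d9 = 44 → (0, 99/2)
  seg 5: down by d2 = 3 → (0, 93/2)
  seg 6: down by d3 = 20 → (0, 53/2)
  seg 7: left by d10 = 47 → (-47, 53/2)
  seg 8: left by d4 = 9/2 → (-103/2, 53/2)
  seg 9: up by d3 = 20 → (-103/2, 93/2)

d5 = 27/2
d6 = 11
d7 = 0
d8 = 29/3
d9 = 44
d10 = 47
endpoint = (-103/2, 93/2)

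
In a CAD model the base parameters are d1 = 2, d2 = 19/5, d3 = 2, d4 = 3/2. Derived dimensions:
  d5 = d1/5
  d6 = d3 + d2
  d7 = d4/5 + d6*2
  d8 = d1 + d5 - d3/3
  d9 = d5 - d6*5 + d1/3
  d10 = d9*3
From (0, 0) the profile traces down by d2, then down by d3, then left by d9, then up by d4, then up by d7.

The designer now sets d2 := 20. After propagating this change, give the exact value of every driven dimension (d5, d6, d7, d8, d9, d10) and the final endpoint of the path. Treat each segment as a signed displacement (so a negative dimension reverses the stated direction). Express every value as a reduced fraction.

Apply edit: d2 := 20
  d5 = d1/5 = 2/5
  d6 = d3 + d2 = 22
  d7 = d4/5 + d6*2 = 443/10
  d8 = d1 + d5 - d3/3 = 26/15
  d9 = d5 - d6*5 + d1/3 = -1634/15
  d10 = d9*3 = -1634/5
Walk from origin (0, 0):
  seg 1: down by d2 = 20 → (0, -20)
  seg 2: down by d3 = 2 → (0, -22)
  seg 3: left by d9 = -1634/15 → (1634/15, -22)
  seg 4: up by d4 = 3/2 → (1634/15, -41/2)
  seg 5: up by d7 = 443/10 → (1634/15, 119/5)

d5 = 2/5
d6 = 22
d7 = 443/10
d8 = 26/15
d9 = -1634/15
d10 = -1634/5
endpoint = (1634/15, 119/5)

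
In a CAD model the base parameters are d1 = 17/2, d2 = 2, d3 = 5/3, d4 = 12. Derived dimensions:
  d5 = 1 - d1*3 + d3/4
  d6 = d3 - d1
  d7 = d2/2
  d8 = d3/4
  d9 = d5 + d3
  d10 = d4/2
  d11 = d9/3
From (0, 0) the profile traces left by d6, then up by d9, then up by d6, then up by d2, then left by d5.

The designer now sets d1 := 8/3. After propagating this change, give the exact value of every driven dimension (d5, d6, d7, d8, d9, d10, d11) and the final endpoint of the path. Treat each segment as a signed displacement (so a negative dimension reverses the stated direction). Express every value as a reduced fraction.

d5 = -79/12
d6 = -1
d7 = 1
d8 = 5/12
d9 = -59/12
d10 = 6
d11 = -59/36
endpoint = (91/12, -47/12)

Apply edit: d1 := 8/3
  d5 = 1 - d1*3 + d3/4 = -79/12
  d6 = d3 - d1 = -1
  d7 = d2/2 = 1
  d8 = d3/4 = 5/12
  d9 = d5 + d3 = -59/12
  d10 = d4/2 = 6
  d11 = d9/3 = -59/36
Walk from origin (0, 0):
  seg 1: left by d6 = -1 → (1, 0)
  seg 2: up by d9 = -59/12 → (1, -59/12)
  seg 3: up by d6 = -1 → (1, -71/12)
  seg 4: up by d2 = 2 → (1, -47/12)
  seg 5: left by d5 = -79/12 → (91/12, -47/12)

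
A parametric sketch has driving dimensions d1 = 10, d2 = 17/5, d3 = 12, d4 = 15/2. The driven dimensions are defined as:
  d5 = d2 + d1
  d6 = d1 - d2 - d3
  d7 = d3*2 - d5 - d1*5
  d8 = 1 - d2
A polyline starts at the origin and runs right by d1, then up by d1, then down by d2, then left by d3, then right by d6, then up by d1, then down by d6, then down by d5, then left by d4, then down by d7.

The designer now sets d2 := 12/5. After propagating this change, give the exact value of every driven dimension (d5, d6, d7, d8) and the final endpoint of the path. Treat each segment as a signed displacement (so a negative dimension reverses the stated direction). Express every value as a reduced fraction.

Apply edit: d2 := 12/5
  d5 = d2 + d1 = 62/5
  d6 = d1 - d2 - d3 = -22/5
  d7 = d3*2 - d5 - d1*5 = -192/5
  d8 = 1 - d2 = -7/5
Walk from origin (0, 0):
  seg 1: right by d1 = 10 → (10, 0)
  seg 2: up by d1 = 10 → (10, 10)
  seg 3: down by d2 = 12/5 → (10, 38/5)
  seg 4: left by d3 = 12 → (-2, 38/5)
  seg 5: right by d6 = -22/5 → (-32/5, 38/5)
  seg 6: up by d1 = 10 → (-32/5, 88/5)
  seg 7: down by d6 = -22/5 → (-32/5, 22)
  seg 8: down by d5 = 62/5 → (-32/5, 48/5)
  seg 9: left by d4 = 15/2 → (-139/10, 48/5)
  seg 10: down by d7 = -192/5 → (-139/10, 48)

d5 = 62/5
d6 = -22/5
d7 = -192/5
d8 = -7/5
endpoint = (-139/10, 48)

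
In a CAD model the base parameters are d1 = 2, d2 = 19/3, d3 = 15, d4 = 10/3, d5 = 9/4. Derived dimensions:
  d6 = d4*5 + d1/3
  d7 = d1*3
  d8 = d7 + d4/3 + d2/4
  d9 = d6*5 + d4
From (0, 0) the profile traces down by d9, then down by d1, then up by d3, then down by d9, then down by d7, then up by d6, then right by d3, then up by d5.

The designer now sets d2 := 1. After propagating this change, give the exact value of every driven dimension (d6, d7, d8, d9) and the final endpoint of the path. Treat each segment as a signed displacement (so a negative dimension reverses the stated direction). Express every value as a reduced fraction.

Apply edit: d2 := 1
  d6 = d4*5 + d1/3 = 52/3
  d7 = d1*3 = 6
  d8 = d7 + d4/3 + d2/4 = 265/36
  d9 = d6*5 + d4 = 90
Walk from origin (0, 0):
  seg 1: down by d9 = 90 → (0, -90)
  seg 2: down by d1 = 2 → (0, -92)
  seg 3: up by d3 = 15 → (0, -77)
  seg 4: down by d9 = 90 → (0, -167)
  seg 5: down by d7 = 6 → (0, -173)
  seg 6: up by d6 = 52/3 → (0, -467/3)
  seg 7: right by d3 = 15 → (15, -467/3)
  seg 8: up by d5 = 9/4 → (15, -1841/12)

d6 = 52/3
d7 = 6
d8 = 265/36
d9 = 90
endpoint = (15, -1841/12)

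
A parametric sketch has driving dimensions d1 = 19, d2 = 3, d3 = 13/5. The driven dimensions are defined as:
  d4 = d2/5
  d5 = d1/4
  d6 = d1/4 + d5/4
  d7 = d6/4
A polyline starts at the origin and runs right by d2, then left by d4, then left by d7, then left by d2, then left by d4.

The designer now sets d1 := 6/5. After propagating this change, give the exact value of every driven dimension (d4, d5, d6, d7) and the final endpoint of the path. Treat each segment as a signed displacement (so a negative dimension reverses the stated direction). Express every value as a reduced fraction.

d4 = 3/5
d5 = 3/10
d6 = 3/8
d7 = 3/32
endpoint = (-207/160, 0)

Apply edit: d1 := 6/5
  d4 = d2/5 = 3/5
  d5 = d1/4 = 3/10
  d6 = d1/4 + d5/4 = 3/8
  d7 = d6/4 = 3/32
Walk from origin (0, 0):
  seg 1: right by d2 = 3 → (3, 0)
  seg 2: left by d4 = 3/5 → (12/5, 0)
  seg 3: left by d7 = 3/32 → (369/160, 0)
  seg 4: left by d2 = 3 → (-111/160, 0)
  seg 5: left by d4 = 3/5 → (-207/160, 0)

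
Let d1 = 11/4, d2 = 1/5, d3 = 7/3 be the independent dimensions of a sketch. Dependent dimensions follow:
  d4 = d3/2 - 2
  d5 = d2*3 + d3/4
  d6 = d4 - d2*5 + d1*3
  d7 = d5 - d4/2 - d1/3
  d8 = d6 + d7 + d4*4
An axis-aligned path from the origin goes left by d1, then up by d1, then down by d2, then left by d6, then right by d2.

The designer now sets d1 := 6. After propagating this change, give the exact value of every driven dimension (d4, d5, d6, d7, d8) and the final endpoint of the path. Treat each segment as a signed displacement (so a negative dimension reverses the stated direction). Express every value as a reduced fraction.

Apply edit: d1 := 6
  d4 = d3/2 - 2 = -5/6
  d5 = d2*3 + d3/4 = 71/60
  d6 = d4 - d2*5 + d1*3 = 97/6
  d7 = d5 - d4/2 - d1/3 = -2/5
  d8 = d6 + d7 + d4*4 = 373/30
Walk from origin (0, 0):
  seg 1: left by d1 = 6 → (-6, 0)
  seg 2: up by d1 = 6 → (-6, 6)
  seg 3: down by d2 = 1/5 → (-6, 29/5)
  seg 4: left by d6 = 97/6 → (-133/6, 29/5)
  seg 5: right by d2 = 1/5 → (-659/30, 29/5)

d4 = -5/6
d5 = 71/60
d6 = 97/6
d7 = -2/5
d8 = 373/30
endpoint = (-659/30, 29/5)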